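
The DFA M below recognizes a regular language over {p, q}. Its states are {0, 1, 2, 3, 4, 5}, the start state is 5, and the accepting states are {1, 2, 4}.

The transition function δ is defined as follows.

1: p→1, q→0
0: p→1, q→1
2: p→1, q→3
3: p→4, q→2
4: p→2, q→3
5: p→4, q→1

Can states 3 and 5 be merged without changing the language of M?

Yes

Every state is reachable, so we keep all 6.
Start with accepting vs non-accepting: {1,2,4} | {0,3,5}.
No further refinement is possible. Final partition (2 blocks): {1,2,4} | {0,3,5}.
3 and 5 lie in the same block of the stable partition, so they are equivalent — no string distinguishes them.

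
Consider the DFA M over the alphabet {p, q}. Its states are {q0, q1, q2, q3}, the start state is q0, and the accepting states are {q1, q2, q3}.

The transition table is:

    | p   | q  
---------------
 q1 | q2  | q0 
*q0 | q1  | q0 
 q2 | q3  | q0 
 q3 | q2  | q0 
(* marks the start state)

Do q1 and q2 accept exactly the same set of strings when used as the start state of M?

Start with accepting vs non-accepting: {q1,q2,q3} | {q0}.
The partition is now stable with 2 blocks: {q1,q2,q3} | {q0}.
q1 and q2 lie in the same block of the stable partition, so they are equivalent — no string distinguishes them.

Yes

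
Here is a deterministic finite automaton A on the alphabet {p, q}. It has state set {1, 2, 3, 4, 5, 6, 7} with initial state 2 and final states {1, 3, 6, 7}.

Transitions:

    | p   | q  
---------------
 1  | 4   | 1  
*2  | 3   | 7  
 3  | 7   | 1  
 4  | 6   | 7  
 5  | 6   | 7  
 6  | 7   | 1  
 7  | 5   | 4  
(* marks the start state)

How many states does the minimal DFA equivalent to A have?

All states are reachable from the start state.
P0 = {1,3,6,7} | {2,4,5}.
Refine {1,3,6,7} on symbol p: members go to different blocks, giving {1,7} and {3,6}.
On input q, block {1,7} splits into {1} and {7}.
Stable partition: {1} | {2,4,5} | {3,6} | {7} — 4 equivalence classes.

4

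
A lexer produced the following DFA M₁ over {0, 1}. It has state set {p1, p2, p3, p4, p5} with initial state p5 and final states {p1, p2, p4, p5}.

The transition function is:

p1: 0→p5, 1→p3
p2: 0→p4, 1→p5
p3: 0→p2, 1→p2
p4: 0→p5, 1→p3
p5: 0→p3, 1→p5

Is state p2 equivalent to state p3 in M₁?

States {p1} cannot be reached from the start state, so discard them.
Start with accepting vs non-accepting: {p2,p4,p5} | {p3}.
Refine {p2,p4,p5} on symbol 0: members go to different blocks, giving {p2,p4} and {p5}.
Refine {p2,p4} on symbol 0: members go to different blocks, giving {p2} and {p4}.
No further refinement is possible. Final partition (4 blocks): {p2} | {p3} | {p5} | {p4}.
p2 and p3 end up in different blocks, so they are distinguishable. For instance, the string 'ε' is accepted from only p2.

No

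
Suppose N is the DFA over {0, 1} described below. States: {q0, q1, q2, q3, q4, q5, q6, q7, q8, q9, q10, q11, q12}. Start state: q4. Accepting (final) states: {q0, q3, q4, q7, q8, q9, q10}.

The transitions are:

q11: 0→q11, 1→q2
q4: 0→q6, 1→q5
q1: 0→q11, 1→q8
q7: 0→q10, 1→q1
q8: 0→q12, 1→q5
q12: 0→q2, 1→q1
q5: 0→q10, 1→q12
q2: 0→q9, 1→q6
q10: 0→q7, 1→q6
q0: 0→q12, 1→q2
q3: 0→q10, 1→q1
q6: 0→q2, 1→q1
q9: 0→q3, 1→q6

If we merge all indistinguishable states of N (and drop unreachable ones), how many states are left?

7

First remove the unreachable states {q0}; 12 states remain.
Initial partition by acceptance: {q3,q4,q7,q8,q9,q10} | {q1,q2,q5,q6,q11,q12}.
On input 0, block {q3,q4,q7,q8,q9,q10} splits into {q3,q7,q9,q10} and {q4,q8}.
Refine {q1,q2,q5,q6,q11,q12} on symbol 0: members go to different blocks, giving {q1,q6,q11,q12} and {q2,q5}.
Split {q1,q6,q11,q12} by δ(·,0) → {q1,q11} and {q6,q12}.
Split {q3,q7,q9,q10} by δ(·,1) → {q3,q7} and {q9,q10}.
On input 1, block {q1,q11} splits into {q1} and {q11}.
No further refinement is possible. Final partition (7 blocks): {q3,q7} | {q1} | {q4,q8} | {q2,q5} | {q6,q12} | {q9,q10} | {q11}.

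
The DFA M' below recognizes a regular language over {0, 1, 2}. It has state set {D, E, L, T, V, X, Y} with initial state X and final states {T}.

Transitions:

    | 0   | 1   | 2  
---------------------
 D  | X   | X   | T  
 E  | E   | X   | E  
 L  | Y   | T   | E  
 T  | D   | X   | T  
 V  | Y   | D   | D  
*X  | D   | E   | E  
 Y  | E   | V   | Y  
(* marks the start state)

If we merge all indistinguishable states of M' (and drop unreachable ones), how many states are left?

4

States {L,V,Y} cannot be reached from the start state, so discard them.
P0 = {T} | {D,E,X}.
On input 2, block {D,E,X} splits into {E,X} and {D}.
Refine {E,X} on symbol 0: members go to different blocks, giving {E} and {X}.
Stable partition: {T} | {E} | {D} | {X} — 4 equivalence classes.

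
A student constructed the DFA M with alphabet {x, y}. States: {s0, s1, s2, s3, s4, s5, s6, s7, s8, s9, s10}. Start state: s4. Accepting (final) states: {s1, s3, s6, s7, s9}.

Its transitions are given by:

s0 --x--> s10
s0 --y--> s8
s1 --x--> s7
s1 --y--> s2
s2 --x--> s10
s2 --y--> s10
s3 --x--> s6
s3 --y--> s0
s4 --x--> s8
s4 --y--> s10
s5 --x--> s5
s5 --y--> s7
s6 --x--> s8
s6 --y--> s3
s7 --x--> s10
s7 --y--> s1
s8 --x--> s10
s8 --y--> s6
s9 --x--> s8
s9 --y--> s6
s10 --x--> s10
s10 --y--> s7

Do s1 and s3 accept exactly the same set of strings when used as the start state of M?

States {s5,s9} cannot be reached from the start state, so discard them.
Initial partition by acceptance: {s1,s3,s6,s7} | {s0,s2,s4,s8,s10}.
On input x, block {s1,s3,s6,s7} splits into {s1,s3} and {s6,s7}.
Refine {s0,s2,s4,s8,s10} on symbol y: members go to different blocks, giving {s0,s2,s4} and {s8,s10}.
The partition is now stable with 4 blocks: {s1,s3} | {s0,s2,s4} | {s6,s7} | {s8,s10}.
s1 and s3 lie in the same block of the stable partition, so they are equivalent — no string distinguishes them.

Yes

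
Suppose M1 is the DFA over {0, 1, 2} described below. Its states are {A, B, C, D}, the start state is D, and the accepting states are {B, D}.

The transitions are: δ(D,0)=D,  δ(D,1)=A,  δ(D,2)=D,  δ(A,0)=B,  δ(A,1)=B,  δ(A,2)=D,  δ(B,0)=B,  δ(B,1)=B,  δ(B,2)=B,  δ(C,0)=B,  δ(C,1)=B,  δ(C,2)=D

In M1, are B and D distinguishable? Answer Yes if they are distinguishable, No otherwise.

First remove the unreachable states {C}; 3 states remain.
Initial partition by acceptance: {B,D} | {A}.
Split {B,D} by δ(·,1) → {B} and {D}.
Stable partition: {B} | {A} | {D} — 3 equivalence classes.
B and D end up in different blocks, so they are distinguishable. For instance, the string '1' is accepted from only B.

Yes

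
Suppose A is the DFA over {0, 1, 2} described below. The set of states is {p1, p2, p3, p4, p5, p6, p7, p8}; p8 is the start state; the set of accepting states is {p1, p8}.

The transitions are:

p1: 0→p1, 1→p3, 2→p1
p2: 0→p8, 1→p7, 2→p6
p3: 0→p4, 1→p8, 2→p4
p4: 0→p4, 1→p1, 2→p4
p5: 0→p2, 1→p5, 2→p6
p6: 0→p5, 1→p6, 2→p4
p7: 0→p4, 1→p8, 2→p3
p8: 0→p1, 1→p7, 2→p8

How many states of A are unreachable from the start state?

3

BFS from p8 reaches {p1, p3, p4, p7, p8}; the 3 state(s) p2, p5, p6 are never visited.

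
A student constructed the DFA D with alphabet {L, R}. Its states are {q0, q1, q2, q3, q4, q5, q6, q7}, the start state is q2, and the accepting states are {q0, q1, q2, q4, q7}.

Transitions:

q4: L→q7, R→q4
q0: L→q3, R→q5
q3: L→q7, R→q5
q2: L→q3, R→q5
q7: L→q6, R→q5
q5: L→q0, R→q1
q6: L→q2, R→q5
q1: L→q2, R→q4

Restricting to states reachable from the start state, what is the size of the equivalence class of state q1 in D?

2

Initial partition by acceptance: {q0,q1,q2,q4,q7} | {q3,q5,q6}.
Split {q0,q1,q2,q4,q7} by δ(·,L) → {q0,q2,q7} and {q1,q4}.
Refine {q3,q5,q6} on symbol R: members go to different blocks, giving {q3,q6} and {q5}.
No further refinement is possible. Final partition (4 blocks): {q0,q2,q7} | {q3,q6} | {q1,q4} | {q5}.
State q1 belongs to the block {q1,q4}, which has 2 states.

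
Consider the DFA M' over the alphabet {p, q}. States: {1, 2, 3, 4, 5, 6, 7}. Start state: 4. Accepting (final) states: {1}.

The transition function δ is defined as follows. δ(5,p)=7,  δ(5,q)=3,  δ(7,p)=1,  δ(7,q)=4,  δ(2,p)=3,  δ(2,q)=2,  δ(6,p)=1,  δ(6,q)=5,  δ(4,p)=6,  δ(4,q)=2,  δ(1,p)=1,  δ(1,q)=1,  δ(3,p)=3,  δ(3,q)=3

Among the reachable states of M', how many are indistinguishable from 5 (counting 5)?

2

Initial partition by acceptance: {1} | {2,3,4,5,6,7}.
Refine {2,3,4,5,6,7} on symbol p: members go to different blocks, giving {2,3,4,5} and {6,7}.
Refine {2,3,4,5} on symbol p: members go to different blocks, giving {2,3} and {4,5}.
The partition is now stable with 4 blocks: {1} | {2,3} | {6,7} | {4,5}.
State 5 belongs to the block {4,5}, which has 2 states.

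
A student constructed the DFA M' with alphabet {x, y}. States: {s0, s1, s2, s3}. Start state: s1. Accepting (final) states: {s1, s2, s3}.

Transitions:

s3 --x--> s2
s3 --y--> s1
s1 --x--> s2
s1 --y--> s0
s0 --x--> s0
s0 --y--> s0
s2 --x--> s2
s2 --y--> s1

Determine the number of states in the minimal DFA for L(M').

First remove the unreachable states {s3}; 3 states remain.
P0 = {s1,s2} | {s0}.
Refine {s1,s2} on symbol y: members go to different blocks, giving {s1} and {s2}.
Stable partition: {s1} | {s0} | {s2} — 3 equivalence classes.

3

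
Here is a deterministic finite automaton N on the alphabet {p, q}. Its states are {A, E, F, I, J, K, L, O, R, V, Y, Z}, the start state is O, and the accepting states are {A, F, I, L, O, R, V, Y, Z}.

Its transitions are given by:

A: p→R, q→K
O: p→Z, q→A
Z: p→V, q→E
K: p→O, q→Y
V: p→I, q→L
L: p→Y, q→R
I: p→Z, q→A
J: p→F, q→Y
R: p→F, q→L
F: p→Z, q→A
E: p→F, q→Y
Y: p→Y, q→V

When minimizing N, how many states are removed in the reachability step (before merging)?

BFS from O reaches {A, E, F, I, K, L, O, R, V, Y, Z}; the 1 state(s) J are never visited.

1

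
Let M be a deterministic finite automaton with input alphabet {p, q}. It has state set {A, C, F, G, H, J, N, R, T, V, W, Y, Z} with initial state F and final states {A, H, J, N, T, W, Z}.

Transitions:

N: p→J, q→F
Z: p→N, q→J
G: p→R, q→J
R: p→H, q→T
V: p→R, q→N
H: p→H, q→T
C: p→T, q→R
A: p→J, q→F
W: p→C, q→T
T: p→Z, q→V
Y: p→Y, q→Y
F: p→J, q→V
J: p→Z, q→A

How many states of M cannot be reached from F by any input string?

BFS from F reaches {A, F, H, J, N, R, T, V, Z}; the 4 state(s) C, G, W, Y are never visited.

4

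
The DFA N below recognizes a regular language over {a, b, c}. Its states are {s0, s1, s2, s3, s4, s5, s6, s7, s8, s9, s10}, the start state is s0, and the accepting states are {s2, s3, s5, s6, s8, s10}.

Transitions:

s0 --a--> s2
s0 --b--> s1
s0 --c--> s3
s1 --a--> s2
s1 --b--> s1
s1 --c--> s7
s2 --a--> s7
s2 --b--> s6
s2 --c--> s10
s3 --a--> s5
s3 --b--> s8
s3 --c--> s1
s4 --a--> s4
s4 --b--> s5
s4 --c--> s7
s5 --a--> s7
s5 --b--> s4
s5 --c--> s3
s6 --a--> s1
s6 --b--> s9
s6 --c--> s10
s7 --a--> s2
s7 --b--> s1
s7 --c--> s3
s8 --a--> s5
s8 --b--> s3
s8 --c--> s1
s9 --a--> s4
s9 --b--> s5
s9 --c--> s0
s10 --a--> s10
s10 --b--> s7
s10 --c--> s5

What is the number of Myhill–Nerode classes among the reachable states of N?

8

All states are reachable from the start state.
P0 = {s2,s3,s5,s6,s8,s10} | {s0,s1,s4,s7,s9}.
On input a, block {s2,s3,s5,s6,s8,s10} splits into {s2,s5,s6} and {s3,s8,s10}.
Split {s2,s5,s6} by δ(·,b) → {s5,s6} and {s2}.
Split {s0,s1,s4,s7,s9} by δ(·,a) → {s0,s1,s7} and {s4,s9}.
Refine {s0,s1,s7} on symbol c: members go to different blocks, giving {s0,s7} and {s1}.
On input a, block {s5,s6} splits into {s5} and {s6}.
On input a, block {s3,s8,s10} splits into {s3,s8} and {s10}.
The partition is now stable with 8 blocks: {s5} | {s0,s7} | {s3,s8} | {s2} | {s4,s9} | {s1} | {s6} | {s10}.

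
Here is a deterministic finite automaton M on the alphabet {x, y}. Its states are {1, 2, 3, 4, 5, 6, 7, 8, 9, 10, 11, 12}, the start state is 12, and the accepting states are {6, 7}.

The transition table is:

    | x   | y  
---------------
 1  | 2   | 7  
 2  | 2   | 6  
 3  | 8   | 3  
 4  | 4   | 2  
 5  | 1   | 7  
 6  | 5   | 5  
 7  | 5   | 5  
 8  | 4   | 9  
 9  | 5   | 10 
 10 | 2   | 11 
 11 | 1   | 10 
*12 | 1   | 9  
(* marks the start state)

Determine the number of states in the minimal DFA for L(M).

3

First remove the unreachable states {3,4,8}; 9 states remain.
Initial partition by acceptance: {6,7} | {1,2,5,9,10,11,12}.
Refine {1,2,5,9,10,11,12} on symbol y: members go to different blocks, giving {9,10,11,12} and {1,2,5}.
Stable partition: {6,7} | {9,10,11,12} | {1,2,5} — 3 equivalence classes.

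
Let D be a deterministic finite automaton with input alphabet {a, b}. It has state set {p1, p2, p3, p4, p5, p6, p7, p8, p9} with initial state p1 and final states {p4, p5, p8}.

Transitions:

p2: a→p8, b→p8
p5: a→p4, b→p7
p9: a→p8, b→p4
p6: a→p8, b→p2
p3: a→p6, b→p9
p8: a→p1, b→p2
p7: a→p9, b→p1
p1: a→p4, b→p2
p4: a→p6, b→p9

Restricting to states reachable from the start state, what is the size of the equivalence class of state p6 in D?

2

States {p3,p5,p7} cannot be reached from the start state, so discard them.
Initial partition by acceptance: {p4,p8} | {p1,p2,p6,p9}.
Refine {p1,p2,p6,p9} on symbol b: members go to different blocks, giving {p1,p6} and {p2,p9}.
No further refinement is possible. Final partition (3 blocks): {p4,p8} | {p1,p6} | {p2,p9}.
State p6 belongs to the block {p1,p6}, which has 2 states.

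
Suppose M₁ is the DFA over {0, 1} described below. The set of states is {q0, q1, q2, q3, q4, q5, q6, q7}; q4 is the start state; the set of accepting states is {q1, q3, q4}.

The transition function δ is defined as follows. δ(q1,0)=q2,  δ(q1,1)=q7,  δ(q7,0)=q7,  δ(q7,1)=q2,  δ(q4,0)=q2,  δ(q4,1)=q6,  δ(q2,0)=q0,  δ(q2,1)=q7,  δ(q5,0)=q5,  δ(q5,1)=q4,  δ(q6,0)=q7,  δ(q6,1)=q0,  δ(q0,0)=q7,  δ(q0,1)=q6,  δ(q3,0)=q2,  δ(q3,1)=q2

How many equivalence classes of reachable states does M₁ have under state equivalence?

First remove the unreachable states {q1,q3,q5}; 5 states remain.
Initial partition by acceptance: {q4} | {q0,q2,q6,q7}.
Stable partition: {q4} | {q0,q2,q6,q7} — 2 equivalence classes.

2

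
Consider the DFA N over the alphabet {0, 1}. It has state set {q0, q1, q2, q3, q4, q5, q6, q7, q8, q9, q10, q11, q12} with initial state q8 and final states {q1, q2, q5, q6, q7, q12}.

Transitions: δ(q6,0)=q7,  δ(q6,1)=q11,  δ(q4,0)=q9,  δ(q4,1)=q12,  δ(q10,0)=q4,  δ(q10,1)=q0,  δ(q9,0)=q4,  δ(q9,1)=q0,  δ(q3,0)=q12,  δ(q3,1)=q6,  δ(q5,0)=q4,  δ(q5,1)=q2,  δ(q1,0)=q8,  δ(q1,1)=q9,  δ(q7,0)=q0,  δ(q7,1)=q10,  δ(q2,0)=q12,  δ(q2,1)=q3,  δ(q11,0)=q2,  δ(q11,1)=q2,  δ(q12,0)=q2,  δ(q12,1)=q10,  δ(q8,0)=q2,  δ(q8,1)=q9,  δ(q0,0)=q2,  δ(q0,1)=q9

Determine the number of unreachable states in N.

BFS from q8 reaches {q0, q2, q3, q4, q6, q7, q8, q9, q10, q11, q12}; the 2 state(s) q1, q5 are never visited.

2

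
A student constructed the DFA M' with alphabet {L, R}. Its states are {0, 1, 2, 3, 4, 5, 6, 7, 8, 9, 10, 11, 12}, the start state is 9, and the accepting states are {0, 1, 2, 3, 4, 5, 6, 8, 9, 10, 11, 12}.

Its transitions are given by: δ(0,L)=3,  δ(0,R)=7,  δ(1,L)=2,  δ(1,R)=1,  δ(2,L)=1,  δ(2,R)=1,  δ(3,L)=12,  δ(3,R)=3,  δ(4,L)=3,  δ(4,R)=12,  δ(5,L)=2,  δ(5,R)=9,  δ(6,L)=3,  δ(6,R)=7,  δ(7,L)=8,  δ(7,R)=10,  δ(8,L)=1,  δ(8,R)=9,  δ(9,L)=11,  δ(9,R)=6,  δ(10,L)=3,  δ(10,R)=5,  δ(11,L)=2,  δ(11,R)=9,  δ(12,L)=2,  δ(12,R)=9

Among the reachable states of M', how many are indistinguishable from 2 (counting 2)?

2

States {0,4} cannot be reached from the start state, so discard them.
P0 = {1,2,3,5,6,8,9,10,11,12} | {7}.
Refine {1,2,3,5,6,8,9,10,11,12} on symbol R: members go to different blocks, giving {1,2,3,5,8,9,10,11,12} and {6}.
Split {1,2,3,5,8,9,10,11,12} by δ(·,R) → {1,2,3,5,8,10,11,12} and {9}.
On input R, block {1,2,3,5,8,10,11,12} splits into {1,2,3,10} and {5,8,11,12}.
On input L, block {1,2,3,10} splits into {1,2,10} and {3}.
On input L, block {1,2,10} splits into {1,2} and {10}.
No further refinement is possible. Final partition (7 blocks): {1,2} | {7} | {6} | {9} | {5,8,11,12} | {3} | {10}.
The equivalence class containing 2 is {1,2}, of size 2.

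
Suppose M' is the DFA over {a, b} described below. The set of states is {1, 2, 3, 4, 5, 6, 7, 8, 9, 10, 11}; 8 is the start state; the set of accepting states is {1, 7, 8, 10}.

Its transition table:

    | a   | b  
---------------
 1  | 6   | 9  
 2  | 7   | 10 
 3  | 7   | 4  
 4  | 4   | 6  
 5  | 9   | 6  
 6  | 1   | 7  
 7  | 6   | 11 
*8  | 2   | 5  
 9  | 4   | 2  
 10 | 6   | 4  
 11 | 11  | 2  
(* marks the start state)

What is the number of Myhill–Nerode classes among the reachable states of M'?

3

First remove the unreachable states {3}; 10 states remain.
Initial partition by acceptance: {1,7,8,10} | {2,4,5,6,9,11}.
Split {2,4,5,6,9,11} by δ(·,a) → {4,5,9,11} and {2,6}.
Stable partition: {1,7,8,10} | {4,5,9,11} | {2,6} — 3 equivalence classes.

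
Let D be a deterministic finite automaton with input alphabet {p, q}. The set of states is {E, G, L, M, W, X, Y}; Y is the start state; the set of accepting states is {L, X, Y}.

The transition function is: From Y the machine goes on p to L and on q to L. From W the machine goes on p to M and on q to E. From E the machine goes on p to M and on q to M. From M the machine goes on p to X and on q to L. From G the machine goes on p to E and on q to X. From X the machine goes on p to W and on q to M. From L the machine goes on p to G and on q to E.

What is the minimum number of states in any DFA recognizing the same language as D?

7

Initial partition by acceptance: {L,X,Y} | {E,G,M,W}.
On input p, block {L,X,Y} splits into {L,X} and {Y}.
Split {E,G,M,W} by δ(·,p) → {E,G,W} and {M}.
Refine {L,X} on symbol q: members go to different blocks, giving {X} and {L}.
On input p, block {E,G,W} splits into {E,W} and {G}.
On input q, block {E,W} splits into {W} and {E}.
Stable partition: {X} | {W} | {Y} | {M} | {L} | {G} | {E} — 7 equivalence classes.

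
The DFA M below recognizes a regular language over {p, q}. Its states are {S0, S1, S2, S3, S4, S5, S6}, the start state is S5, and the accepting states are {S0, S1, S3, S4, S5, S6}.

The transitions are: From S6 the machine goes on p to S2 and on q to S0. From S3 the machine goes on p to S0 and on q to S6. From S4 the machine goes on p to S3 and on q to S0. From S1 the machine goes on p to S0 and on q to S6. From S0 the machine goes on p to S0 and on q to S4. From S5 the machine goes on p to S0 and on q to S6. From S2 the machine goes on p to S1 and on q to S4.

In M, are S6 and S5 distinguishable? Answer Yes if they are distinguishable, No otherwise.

Yes

All states are reachable from the start state.
Initial partition by acceptance: {S0,S1,S3,S4,S5,S6} | {S2}.
On input p, block {S0,S1,S3,S4,S5,S6} splits into {S0,S1,S3,S4,S5} and {S6}.
Split {S0,S1,S3,S4,S5} by δ(·,q) → {S1,S3,S5} and {S0,S4}.
Split {S0,S4} by δ(·,p) → {S0} and {S4}.
The partition is now stable with 5 blocks: {S1,S3,S5} | {S2} | {S6} | {S0} | {S4}.
S6 and S5 end up in different blocks, so they are distinguishable. For instance, the string 'p' is accepted from only S5.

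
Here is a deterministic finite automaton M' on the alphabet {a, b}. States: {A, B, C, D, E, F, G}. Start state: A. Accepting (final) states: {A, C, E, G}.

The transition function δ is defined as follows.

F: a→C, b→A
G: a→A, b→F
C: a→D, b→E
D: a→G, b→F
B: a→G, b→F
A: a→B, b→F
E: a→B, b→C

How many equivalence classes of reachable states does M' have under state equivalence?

All states are reachable from the start state.
Start with accepting vs non-accepting: {A,C,E,G} | {B,D,F}.
Split {A,C,E,G} by δ(·,a) → {A,C,E} and {G}.
Refine {A,C,E} on symbol b: members go to different blocks, giving {C,E} and {A}.
Split {B,D,F} by δ(·,a) → {B,D} and {F}.
The partition is now stable with 5 blocks: {C,E} | {B,D} | {G} | {A} | {F}.

5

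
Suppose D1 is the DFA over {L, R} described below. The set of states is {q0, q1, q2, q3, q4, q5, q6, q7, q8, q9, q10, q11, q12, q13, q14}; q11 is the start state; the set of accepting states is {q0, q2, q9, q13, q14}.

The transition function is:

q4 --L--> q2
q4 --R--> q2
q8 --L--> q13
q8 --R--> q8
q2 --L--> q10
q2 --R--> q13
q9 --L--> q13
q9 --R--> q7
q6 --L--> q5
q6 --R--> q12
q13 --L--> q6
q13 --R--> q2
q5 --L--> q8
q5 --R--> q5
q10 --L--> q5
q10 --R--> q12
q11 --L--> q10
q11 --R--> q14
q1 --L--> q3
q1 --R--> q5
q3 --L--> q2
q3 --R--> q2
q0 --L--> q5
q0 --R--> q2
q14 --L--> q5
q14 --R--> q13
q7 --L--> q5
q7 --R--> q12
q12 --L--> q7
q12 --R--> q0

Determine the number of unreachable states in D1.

BFS from q11 reaches {q0, q2, q5, q6, q7, q8, q10, q11, q12, q13, q14}; the 4 state(s) q1, q3, q4, q9 are never visited.

4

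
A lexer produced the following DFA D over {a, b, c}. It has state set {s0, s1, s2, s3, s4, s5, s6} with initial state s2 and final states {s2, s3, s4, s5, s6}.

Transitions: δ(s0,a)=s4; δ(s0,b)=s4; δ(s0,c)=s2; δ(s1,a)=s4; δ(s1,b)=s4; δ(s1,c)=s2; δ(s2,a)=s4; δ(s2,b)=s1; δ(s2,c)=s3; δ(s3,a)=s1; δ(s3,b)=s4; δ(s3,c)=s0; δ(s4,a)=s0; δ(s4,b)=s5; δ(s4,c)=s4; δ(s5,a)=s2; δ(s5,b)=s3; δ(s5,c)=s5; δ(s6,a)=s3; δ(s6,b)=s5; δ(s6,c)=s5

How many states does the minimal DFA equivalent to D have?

5

First remove the unreachable states {s6}; 6 states remain.
Initial partition by acceptance: {s2,s3,s4,s5} | {s0,s1}.
Split {s2,s3,s4,s5} by δ(·,a) → {s2,s5} and {s3,s4}.
Split {s2,s5} by δ(·,a) → {s2} and {s5}.
Split {s3,s4} by δ(·,b) → {s3} and {s4}.
The partition is now stable with 5 blocks: {s2} | {s0,s1} | {s3} | {s5} | {s4}.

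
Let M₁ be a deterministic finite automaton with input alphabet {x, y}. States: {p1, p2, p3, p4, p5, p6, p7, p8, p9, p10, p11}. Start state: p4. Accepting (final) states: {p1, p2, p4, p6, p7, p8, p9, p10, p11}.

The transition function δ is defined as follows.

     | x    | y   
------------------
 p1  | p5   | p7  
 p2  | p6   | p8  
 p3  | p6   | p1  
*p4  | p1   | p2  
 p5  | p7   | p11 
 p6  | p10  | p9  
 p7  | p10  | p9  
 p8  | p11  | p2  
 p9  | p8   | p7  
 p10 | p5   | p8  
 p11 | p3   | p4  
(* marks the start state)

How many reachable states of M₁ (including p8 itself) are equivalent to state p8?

4

All states are reachable from the start state.
Start with accepting vs non-accepting: {p1,p2,p4,p6,p7,p8,p9,p10,p11} | {p3,p5}.
Split {p1,p2,p4,p6,p7,p8,p9,p10,p11} by δ(·,x) → {p2,p4,p6,p7,p8,p9} and {p1,p10,p11}.
Split {p2,p4,p6,p7,p8,p9} by δ(·,x) → {p4,p6,p7,p8} and {p2,p9}.
The partition is now stable with 4 blocks: {p4,p6,p7,p8} | {p3,p5} | {p1,p10,p11} | {p2,p9}.
State p8 belongs to the block {p4,p6,p7,p8}, which has 4 states.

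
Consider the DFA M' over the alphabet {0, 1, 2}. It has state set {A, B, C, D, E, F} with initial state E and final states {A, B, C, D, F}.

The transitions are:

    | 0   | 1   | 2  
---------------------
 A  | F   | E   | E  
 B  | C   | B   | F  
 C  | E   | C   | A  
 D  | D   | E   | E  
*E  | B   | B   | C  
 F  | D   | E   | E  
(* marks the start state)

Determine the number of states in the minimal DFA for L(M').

Every state is reachable, so we keep all 6.
P0 = {A,B,C,D,F} | {E}.
On input 0, block {A,B,C,D,F} splits into {A,B,D,F} and {C}.
Refine {A,B,D,F} on symbol 0: members go to different blocks, giving {A,D,F} and {B}.
Stable partition: {A,D,F} | {E} | {C} | {B} — 4 equivalence classes.

4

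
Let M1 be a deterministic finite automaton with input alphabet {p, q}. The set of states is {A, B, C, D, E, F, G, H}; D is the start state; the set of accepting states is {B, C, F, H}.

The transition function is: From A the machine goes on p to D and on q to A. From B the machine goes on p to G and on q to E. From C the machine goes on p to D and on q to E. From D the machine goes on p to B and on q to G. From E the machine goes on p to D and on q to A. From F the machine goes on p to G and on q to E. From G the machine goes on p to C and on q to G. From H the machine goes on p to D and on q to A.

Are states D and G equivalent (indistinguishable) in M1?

First remove the unreachable states {F,H}; 6 states remain.
Start with accepting vs non-accepting: {B,C} | {A,D,E,G}.
Split {A,D,E,G} by δ(·,p) → {A,E} and {D,G}.
The partition is now stable with 3 blocks: {B,C} | {A,E} | {D,G}.
D and G lie in the same block of the stable partition, so they are equivalent — no string distinguishes them.

Yes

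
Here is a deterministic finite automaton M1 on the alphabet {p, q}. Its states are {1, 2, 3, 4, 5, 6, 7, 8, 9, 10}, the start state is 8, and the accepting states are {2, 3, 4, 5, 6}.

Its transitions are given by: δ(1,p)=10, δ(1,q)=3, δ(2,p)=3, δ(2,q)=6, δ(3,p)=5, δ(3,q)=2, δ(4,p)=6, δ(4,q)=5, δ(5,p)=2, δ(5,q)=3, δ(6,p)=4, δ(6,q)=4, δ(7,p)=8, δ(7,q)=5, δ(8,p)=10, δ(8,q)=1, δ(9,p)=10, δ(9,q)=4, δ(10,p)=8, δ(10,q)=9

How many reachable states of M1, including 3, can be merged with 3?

5

States {7} cannot be reached from the start state, so discard them.
Start with accepting vs non-accepting: {2,3,4,5,6} | {1,8,9,10}.
On input q, block {1,8,9,10} splits into {1,9} and {8,10}.
No further refinement is possible. Final partition (3 blocks): {2,3,4,5,6} | {1,9} | {8,10}.
The equivalence class containing 3 is {2,3,4,5,6}, of size 5.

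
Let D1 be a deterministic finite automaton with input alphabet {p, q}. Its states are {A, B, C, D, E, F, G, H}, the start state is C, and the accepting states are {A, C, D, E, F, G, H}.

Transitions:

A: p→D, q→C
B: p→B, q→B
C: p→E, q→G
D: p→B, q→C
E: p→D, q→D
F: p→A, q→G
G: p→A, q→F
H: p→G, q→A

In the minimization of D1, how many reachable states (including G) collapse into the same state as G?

Reachable states from the start: {A,B,C,D,E,F,G}. Unreachable: {H} — drop them.
Start with accepting vs non-accepting: {A,C,D,E,F,G} | {B}.
On input p, block {A,C,D,E,F,G} splits into {A,C,E,F,G} and {D}.
Refine {A,C,E,F,G} on symbol p: members go to different blocks, giving {C,F,G} and {A,E}.
Refine {A,E} on symbol q: members go to different blocks, giving {A} and {E}.
Split {C,F,G} by δ(·,p) → {F,G} and {C}.
The partition is now stable with 6 blocks: {F,G} | {B} | {D} | {A} | {E} | {C}.
The equivalence class containing G is {F,G}, of size 2.

2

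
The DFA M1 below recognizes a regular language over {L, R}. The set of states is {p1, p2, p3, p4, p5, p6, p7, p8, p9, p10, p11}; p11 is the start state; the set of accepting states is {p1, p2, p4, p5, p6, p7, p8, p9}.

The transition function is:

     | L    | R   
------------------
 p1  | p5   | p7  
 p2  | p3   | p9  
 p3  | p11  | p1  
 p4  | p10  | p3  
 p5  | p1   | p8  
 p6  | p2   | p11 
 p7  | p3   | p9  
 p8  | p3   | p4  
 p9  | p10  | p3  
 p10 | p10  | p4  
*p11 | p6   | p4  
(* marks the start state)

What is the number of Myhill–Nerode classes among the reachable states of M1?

7

Every state is reachable, so we keep all 11.
Initial partition by acceptance: {p1,p2,p4,p5,p6,p7,p8,p9} | {p3,p10,p11}.
Split {p1,p2,p4,p5,p6,p7,p8,p9} by δ(·,L) → {p2,p4,p7,p8,p9} and {p1,p5,p6}.
On input R, block {p2,p4,p7,p8,p9} splits into {p2,p7,p8} and {p4,p9}.
Refine {p3,p10,p11} on symbol L: members go to different blocks, giving {p3,p10} and {p11}.
On input L, block {p3,p10} splits into {p3} and {p10}.
On input L, block {p1,p5,p6} splits into {p1,p5} and {p6}.
The partition is now stable with 7 blocks: {p2,p7,p8} | {p3} | {p1,p5} | {p4,p9} | {p11} | {p10} | {p6}.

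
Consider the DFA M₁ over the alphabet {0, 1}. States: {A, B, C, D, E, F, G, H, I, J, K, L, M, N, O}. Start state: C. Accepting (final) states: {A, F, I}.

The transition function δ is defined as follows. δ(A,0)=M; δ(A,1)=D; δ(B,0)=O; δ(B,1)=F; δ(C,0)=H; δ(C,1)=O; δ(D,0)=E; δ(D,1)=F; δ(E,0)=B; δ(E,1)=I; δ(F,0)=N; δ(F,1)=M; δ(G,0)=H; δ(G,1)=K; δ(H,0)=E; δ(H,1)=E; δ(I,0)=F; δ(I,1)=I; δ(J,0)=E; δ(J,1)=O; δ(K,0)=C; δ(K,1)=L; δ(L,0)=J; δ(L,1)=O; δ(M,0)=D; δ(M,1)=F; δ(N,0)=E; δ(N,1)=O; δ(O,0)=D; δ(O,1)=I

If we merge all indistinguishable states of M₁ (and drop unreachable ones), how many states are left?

7

First remove the unreachable states {A,G,J,K,L}; 10 states remain.
Start with accepting vs non-accepting: {F,I} | {B,C,D,E,H,M,N,O}.
Split {F,I} by δ(·,0) → {F} and {I}.
Split {B,C,D,E,H,M,N,O} by δ(·,1) → {B,D,M} and {C,H,N} and {E,O}.
On input 0, block {B,D,M} splits into {B,D} and {M}.
Split {C,H,N} by δ(·,0) → {H,N} and {C}.
No further refinement is possible. Final partition (7 blocks): {F} | {B,D} | {I} | {H,N} | {E,O} | {M} | {C}.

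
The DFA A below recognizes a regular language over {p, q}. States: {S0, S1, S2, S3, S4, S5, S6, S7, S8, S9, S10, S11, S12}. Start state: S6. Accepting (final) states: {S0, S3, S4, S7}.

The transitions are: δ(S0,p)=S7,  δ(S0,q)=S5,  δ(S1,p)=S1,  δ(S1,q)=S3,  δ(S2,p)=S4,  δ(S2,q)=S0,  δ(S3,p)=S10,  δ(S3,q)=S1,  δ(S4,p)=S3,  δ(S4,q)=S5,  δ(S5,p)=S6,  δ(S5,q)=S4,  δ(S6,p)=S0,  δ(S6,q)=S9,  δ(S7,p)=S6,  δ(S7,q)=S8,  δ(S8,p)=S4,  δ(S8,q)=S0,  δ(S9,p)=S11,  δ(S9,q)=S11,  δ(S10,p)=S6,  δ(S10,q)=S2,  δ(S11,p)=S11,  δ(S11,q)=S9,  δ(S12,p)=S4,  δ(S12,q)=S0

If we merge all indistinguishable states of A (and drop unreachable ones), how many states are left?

10

States {S12} cannot be reached from the start state, so discard them.
P0 = {S0,S3,S4,S7} | {S1,S2,S5,S6,S8,S9,S10,S11}.
On input p, block {S0,S3,S4,S7} splits into {S0,S4} and {S3,S7}.
Refine {S1,S2,S5,S6,S8,S9,S10,S11} on symbol p: members go to different blocks, giving {S1,S5,S9,S10,S11} and {S2,S6,S8}.
Split {S1,S5,S9,S10,S11} by δ(·,p) → {S1,S9,S11} and {S5,S10}.
Split {S1,S9,S11} by δ(·,q) → {S9,S11} and {S1}.
Refine {S3,S7} on symbol p: members go to different blocks, giving {S3} and {S7}.
Split {S0,S4} by δ(·,p) → {S0} and {S4}.
Refine {S2,S6,S8} on symbol p: members go to different blocks, giving {S2,S8} and {S6}.
Split {S5,S10} by δ(·,q) → {S5} and {S10}.
Stable partition: {S0} | {S9,S11} | {S3} | {S2,S8} | {S5} | {S1} | {S7} | {S4} | {S6} | {S10} — 10 equivalence classes.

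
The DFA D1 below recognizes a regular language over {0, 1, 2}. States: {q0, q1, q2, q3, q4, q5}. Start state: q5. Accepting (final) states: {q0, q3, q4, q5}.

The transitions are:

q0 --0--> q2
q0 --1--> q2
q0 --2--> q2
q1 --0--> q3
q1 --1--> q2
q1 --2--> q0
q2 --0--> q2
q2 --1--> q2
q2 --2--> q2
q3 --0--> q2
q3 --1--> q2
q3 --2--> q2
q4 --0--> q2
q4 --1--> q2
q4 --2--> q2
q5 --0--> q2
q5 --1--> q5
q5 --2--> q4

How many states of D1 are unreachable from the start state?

3

No path from q5 leads to q0, q1, q3; the other 3 states are all reachable.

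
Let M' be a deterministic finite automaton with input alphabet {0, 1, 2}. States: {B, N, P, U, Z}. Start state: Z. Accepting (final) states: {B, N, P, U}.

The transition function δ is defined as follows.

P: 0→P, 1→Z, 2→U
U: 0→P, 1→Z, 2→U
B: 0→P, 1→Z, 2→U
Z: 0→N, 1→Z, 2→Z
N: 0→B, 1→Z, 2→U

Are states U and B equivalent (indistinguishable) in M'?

Yes

Every state is reachable, so we keep all 5.
Start with accepting vs non-accepting: {B,N,P,U} | {Z}.
Stable partition: {B,N,P,U} | {Z} — 2 equivalence classes.
U and B lie in the same block of the stable partition, so they are equivalent — no string distinguishes them.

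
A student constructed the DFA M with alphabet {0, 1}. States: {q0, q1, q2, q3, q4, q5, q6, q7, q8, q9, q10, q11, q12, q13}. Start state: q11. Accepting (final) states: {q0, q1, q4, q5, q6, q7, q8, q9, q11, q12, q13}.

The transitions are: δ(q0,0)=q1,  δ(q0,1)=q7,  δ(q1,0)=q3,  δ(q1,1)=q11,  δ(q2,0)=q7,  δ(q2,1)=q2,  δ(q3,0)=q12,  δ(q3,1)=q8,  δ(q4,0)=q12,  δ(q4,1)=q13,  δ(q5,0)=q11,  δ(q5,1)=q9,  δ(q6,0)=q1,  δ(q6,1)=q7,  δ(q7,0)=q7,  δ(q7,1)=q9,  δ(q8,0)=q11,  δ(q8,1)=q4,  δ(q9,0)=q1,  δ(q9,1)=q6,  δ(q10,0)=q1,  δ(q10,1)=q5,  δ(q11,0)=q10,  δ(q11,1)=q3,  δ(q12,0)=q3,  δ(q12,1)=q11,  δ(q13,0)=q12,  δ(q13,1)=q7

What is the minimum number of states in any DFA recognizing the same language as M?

7

First remove the unreachable states {q0,q2}; 12 states remain.
Start with accepting vs non-accepting: {q1,q4,q5,q6,q7,q8,q9,q11,q12,q13} | {q3,q10}.
Refine {q1,q4,q5,q6,q7,q8,q9,q11,q12,q13} on symbol 0: members go to different blocks, giving {q4,q5,q6,q7,q8,q9,q13} and {q1,q11,q12}.
Split {q4,q5,q6,q7,q8,q9,q13} by δ(·,0) → {q4,q5,q6,q8,q9,q13} and {q7}.
Refine {q4,q5,q6,q8,q9,q13} on symbol 1: members go to different blocks, giving {q4,q5,q8,q9} and {q6,q13}.
Split {q4,q5,q8,q9} by δ(·,1) → {q4,q9} and {q5,q8}.
On input 1, block {q1,q11,q12} splits into {q1,q12} and {q11}.
Stable partition: {q4,q9} | {q3,q10} | {q1,q12} | {q7} | {q6,q13} | {q5,q8} | {q11} — 7 equivalence classes.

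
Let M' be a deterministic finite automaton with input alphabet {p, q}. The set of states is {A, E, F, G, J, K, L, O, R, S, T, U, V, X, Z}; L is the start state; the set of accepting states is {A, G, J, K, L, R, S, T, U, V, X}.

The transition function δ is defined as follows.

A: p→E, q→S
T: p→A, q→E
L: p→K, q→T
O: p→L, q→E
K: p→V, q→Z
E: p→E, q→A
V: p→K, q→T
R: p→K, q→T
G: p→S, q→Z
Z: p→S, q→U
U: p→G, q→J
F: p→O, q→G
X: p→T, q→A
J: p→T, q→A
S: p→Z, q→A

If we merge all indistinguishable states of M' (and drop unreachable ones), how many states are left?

10

First remove the unreachable states {F,O,R,X}; 11 states remain.
Start with accepting vs non-accepting: {A,G,J,K,L,S,T,U,V} | {E,Z}.
Refine {A,G,J,K,L,S,T,U,V} on symbol p: members go to different blocks, giving {G,J,K,L,T,U,V} and {A,S}.
On input p, block {G,J,K,L,T,U,V} splits into {J,K,L,U,V} and {G,T}.
Refine {J,K,L,U,V} on symbol p: members go to different blocks, giving {K,L,V} and {J,U}.
On input q, block {K,L,V} splits into {L,V} and {K}.
Refine {E,Z} on symbol p: members go to different blocks, giving {Z} and {E}.
On input p, block {A,S} splits into {S} and {A}.
On input p, block {G,T} splits into {T} and {G}.
On input p, block {J,U} splits into {J} and {U}.
Stable partition: {L,V} | {Z} | {S} | {T} | {J} | {K} | {E} | {A} | {G} | {U} — 10 equivalence classes.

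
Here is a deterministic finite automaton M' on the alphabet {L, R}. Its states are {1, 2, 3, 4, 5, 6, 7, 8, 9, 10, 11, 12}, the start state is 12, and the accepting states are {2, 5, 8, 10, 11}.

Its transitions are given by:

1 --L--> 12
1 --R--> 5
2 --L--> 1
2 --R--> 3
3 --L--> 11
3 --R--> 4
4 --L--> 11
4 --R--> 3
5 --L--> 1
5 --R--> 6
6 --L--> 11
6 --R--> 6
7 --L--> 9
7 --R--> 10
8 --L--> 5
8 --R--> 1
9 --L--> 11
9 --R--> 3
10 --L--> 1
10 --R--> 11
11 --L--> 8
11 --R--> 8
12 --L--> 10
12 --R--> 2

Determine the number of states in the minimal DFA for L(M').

Reachable states from the start: {1,2,3,4,5,6,8,10,11,12}. Unreachable: {7,9} — drop them.
Start with accepting vs non-accepting: {2,5,8,10,11} | {1,3,4,6,12}.
Split {2,5,8,10,11} by δ(·,L) → {2,5,10} and {8,11}.
Split {2,5,10} by δ(·,R) → {2,5} and {10}.
On input L, block {1,3,4,6,12} splits into {3,4,6} and {1} and {12}.
Split {8,11} by δ(·,L) → {8} and {11}.
The partition is now stable with 7 blocks: {2,5} | {3,4,6} | {8} | {10} | {1} | {12} | {11}.

7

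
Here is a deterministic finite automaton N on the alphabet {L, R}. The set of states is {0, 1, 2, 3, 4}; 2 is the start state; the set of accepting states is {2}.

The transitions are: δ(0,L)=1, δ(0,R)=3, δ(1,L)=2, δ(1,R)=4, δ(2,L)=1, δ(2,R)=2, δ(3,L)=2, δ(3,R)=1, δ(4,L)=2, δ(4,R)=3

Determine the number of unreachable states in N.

1

No path from 2 leads to 0; the other 4 states are all reachable.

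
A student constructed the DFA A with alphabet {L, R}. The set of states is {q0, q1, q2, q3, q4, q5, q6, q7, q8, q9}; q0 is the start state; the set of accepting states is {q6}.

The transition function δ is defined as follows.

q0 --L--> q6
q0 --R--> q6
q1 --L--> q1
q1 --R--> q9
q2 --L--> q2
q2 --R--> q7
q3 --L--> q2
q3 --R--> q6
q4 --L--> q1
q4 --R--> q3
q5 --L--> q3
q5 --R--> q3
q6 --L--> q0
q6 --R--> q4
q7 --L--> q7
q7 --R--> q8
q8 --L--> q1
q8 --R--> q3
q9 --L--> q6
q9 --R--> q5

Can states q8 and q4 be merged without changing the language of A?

Every state is reachable, so we keep all 10.
P0 = {q6} | {q0,q1,q2,q3,q4,q5,q7,q8,q9}.
On input L, block {q0,q1,q2,q3,q4,q5,q7,q8,q9} splits into {q1,q2,q3,q4,q5,q7,q8} and {q0,q9}.
Refine {q1,q2,q3,q4,q5,q7,q8} on symbol R: members go to different blocks, giving {q2,q4,q5,q7,q8} and {q1} and {q3}.
On input L, block {q2,q4,q5,q7,q8} splits into {q2,q7} and {q4,q8} and {q5}.
On input R, block {q2,q7} splits into {q2} and {q7}.
Split {q0,q9} by δ(·,R) → {q0} and {q9}.
Stable partition: {q6} | {q2} | {q0} | {q1} | {q3} | {q4,q8} | {q5} | {q7} | {q9} — 9 equivalence classes.
q8 and q4 lie in the same block of the stable partition, so they are equivalent — no string distinguishes them.

Yes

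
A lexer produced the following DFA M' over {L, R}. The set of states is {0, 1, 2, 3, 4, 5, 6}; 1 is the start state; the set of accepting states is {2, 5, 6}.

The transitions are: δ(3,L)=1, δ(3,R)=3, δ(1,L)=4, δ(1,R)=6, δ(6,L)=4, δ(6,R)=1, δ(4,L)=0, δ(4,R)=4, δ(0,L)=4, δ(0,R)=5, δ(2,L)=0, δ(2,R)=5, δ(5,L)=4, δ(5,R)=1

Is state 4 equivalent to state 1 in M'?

No

Reachable states from the start: {0,1,4,5,6}. Unreachable: {2,3} — drop them.
Start with accepting vs non-accepting: {5,6} | {0,1,4}.
Split {0,1,4} by δ(·,R) → {0,1} and {4}.
The partition is now stable with 3 blocks: {5,6} | {0,1} | {4}.
4 and 1 end up in different blocks, so they are distinguishable. For instance, the string 'R' is accepted from only 1.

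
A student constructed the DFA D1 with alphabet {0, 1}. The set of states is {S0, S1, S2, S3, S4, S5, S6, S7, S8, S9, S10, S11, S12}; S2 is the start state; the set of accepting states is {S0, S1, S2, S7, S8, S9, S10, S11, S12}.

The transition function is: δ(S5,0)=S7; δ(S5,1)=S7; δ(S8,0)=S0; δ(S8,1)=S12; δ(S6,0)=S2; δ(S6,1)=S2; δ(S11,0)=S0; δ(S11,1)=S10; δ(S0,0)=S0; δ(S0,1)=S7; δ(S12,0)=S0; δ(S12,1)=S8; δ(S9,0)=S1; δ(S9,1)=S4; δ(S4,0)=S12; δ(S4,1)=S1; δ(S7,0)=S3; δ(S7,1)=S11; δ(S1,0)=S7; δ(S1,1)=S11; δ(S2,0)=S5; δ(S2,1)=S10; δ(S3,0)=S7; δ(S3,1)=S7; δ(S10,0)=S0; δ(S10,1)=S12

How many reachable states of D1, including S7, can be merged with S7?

2

Reachable states from the start: {S0,S2,S3,S5,S7,S8,S10,S11,S12}. Unreachable: {S1,S4,S6,S9} — drop them.
Start with accepting vs non-accepting: {S0,S2,S7,S8,S10,S11,S12} | {S3,S5}.
On input 0, block {S0,S2,S7,S8,S10,S11,S12} splits into {S0,S8,S10,S11,S12} and {S2,S7}.
Refine {S0,S8,S10,S11,S12} on symbol 1: members go to different blocks, giving {S8,S10,S11,S12} and {S0}.
The partition is now stable with 4 blocks: {S8,S10,S11,S12} | {S3,S5} | {S2,S7} | {S0}.
The equivalence class containing S7 is {S2,S7}, of size 2.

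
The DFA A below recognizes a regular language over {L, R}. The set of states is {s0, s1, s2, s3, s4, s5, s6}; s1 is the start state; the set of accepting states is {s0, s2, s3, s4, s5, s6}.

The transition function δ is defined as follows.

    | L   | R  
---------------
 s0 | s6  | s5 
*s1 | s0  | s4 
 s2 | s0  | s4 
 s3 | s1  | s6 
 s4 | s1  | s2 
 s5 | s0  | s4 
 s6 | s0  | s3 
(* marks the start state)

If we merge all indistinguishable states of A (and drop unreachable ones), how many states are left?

4

All states are reachable from the start state.
P0 = {s0,s2,s3,s4,s5,s6} | {s1}.
Split {s0,s2,s3,s4,s5,s6} by δ(·,L) → {s0,s2,s5,s6} and {s3,s4}.
Refine {s0,s2,s5,s6} on symbol R: members go to different blocks, giving {s2,s5,s6} and {s0}.
Stable partition: {s2,s5,s6} | {s1} | {s3,s4} | {s0} — 4 equivalence classes.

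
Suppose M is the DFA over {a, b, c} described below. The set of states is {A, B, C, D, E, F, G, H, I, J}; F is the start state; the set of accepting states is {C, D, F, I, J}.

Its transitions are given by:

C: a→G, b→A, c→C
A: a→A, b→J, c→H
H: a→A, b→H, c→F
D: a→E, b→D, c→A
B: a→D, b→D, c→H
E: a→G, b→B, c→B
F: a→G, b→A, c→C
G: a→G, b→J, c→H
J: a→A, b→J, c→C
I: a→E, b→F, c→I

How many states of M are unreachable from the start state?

4

Starting at F and following transitions, the reachable set is {A, C, F, G, H, J}. That leaves B, D, E, I unreachable — 4 in total.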